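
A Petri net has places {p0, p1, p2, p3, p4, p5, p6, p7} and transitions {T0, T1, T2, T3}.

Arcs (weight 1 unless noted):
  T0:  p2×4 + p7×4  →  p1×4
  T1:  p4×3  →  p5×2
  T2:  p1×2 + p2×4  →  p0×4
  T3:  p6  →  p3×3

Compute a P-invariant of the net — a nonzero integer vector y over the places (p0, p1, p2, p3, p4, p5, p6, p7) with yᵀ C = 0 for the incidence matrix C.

y = (p0:3, p1:2, p2:2, p3:0, p4:0, p5:0, p6:0, p7:0)

Incidence matrix C (rows=places, cols=transitions):
       T0   T1   T2   T3
   p0   0    0    4    0
   p1   4    0   -2    0
   p2  -4    0   -4    0
   p3   0    0    0    3
   p4   0   -3    0    0
   p5   0    2    0    0
   p6   0    0    0   -1
   p7  -4    0    0    0

Candidate y = [3, 2, 2, 0, 0, 0, 0, 0]; check y·C column-wise:
  col T0: 3·0 + 2·4 + 2·-4 + 0·-4 = 0
  col T1: 3·0 + 2·0 + 2·0 + 0·-3 + 0·2 = 0
  col T2: 3·4 + 2·-2 + 2·-4 = 0
  col T3: 3·0 + 2·0 + 2·0 + 0·3 + 0·-1 = 0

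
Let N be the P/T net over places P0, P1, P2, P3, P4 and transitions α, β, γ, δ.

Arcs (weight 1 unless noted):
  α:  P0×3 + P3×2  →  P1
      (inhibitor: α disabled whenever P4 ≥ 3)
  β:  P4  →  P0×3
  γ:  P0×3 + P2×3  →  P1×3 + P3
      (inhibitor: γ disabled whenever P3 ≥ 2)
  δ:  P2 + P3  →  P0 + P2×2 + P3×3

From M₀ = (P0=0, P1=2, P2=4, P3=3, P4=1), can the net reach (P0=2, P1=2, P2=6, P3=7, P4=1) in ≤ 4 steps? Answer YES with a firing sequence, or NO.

YES — reachable via ⟨δ, δ⟩ (2 firings)

step 1: fire δ:  (P0=0, P1=2, P2=4, P3=3, P4=1) → (P0=1, P1=2, P2=5, P3=5, P4=1)
step 2: fire δ:  (P0=1, P1=2, P2=5, P3=5, P4=1) → (P0=2, P1=2, P2=6, P3=7, P4=1)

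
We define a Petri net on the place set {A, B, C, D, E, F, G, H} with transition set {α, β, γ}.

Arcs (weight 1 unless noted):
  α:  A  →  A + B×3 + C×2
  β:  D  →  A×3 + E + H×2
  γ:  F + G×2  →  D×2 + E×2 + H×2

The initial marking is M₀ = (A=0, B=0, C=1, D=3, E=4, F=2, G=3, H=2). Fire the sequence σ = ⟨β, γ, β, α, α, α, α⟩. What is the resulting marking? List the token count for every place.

step 1: fire β:  (A=0, B=0, C=1, D=3, E=4, F=2, G=3, H=2) → (A=3, B=0, C=1, D=2, E=5, F=2, G=3, H=4)
step 2: fire γ:  (A=3, B=0, C=1, D=2, E=5, F=2, G=3, H=4) → (A=3, B=0, C=1, D=4, E=7, F=1, G=1, H=6)
step 3: fire β:  (A=3, B=0, C=1, D=4, E=7, F=1, G=1, H=6) → (A=6, B=0, C=1, D=3, E=8, F=1, G=1, H=8)
step 4: fire α:  (A=6, B=0, C=1, D=3, E=8, F=1, G=1, H=8) → (A=6, B=3, C=3, D=3, E=8, F=1, G=1, H=8)
step 5: fire α:  (A=6, B=3, C=3, D=3, E=8, F=1, G=1, H=8) → (A=6, B=6, C=5, D=3, E=8, F=1, G=1, H=8)
step 6: fire α:  (A=6, B=6, C=5, D=3, E=8, F=1, G=1, H=8) → (A=6, B=9, C=7, D=3, E=8, F=1, G=1, H=8)
step 7: fire α:  (A=6, B=9, C=7, D=3, E=8, F=1, G=1, H=8) → (A=6, B=12, C=9, D=3, E=8, F=1, G=1, H=8)

(A=6, B=12, C=9, D=3, E=8, F=1, G=1, H=8)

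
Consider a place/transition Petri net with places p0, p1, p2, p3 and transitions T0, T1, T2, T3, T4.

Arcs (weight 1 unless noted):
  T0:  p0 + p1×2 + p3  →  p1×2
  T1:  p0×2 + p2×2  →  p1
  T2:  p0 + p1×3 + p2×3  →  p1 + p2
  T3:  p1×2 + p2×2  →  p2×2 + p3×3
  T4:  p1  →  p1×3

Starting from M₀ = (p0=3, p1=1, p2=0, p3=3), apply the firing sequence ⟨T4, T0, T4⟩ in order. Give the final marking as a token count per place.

(p0=2, p1=5, p2=0, p3=2)

step 1: fire T4:  (p0=3, p1=1, p2=0, p3=3) → (p0=3, p1=3, p2=0, p3=3)
step 2: fire T0:  (p0=3, p1=3, p2=0, p3=3) → (p0=2, p1=3, p2=0, p3=2)
step 3: fire T4:  (p0=2, p1=3, p2=0, p3=2) → (p0=2, p1=5, p2=0, p3=2)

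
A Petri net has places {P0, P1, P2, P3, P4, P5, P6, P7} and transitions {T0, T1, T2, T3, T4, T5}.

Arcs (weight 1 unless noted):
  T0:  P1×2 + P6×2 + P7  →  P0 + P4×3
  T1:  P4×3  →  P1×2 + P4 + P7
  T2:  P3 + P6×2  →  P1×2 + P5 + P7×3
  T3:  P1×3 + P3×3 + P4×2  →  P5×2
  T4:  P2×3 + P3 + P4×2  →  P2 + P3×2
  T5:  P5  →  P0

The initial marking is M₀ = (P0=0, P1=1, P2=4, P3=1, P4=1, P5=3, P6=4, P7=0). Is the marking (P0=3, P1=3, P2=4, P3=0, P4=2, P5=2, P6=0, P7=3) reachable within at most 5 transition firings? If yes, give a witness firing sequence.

YES — reachable via ⟨T2, T0, T1, T5, T5⟩ (5 firings)

step 1: fire T2:  (P0=0, P1=1, P2=4, P3=1, P4=1, P5=3, P6=4, P7=0) → (P0=0, P1=3, P2=4, P3=0, P4=1, P5=4, P6=2, P7=3)
step 2: fire T0:  (P0=0, P1=3, P2=4, P3=0, P4=1, P5=4, P6=2, P7=3) → (P0=1, P1=1, P2=4, P3=0, P4=4, P5=4, P6=0, P7=2)
step 3: fire T1:  (P0=1, P1=1, P2=4, P3=0, P4=4, P5=4, P6=0, P7=2) → (P0=1, P1=3, P2=4, P3=0, P4=2, P5=4, P6=0, P7=3)
step 4: fire T5:  (P0=1, P1=3, P2=4, P3=0, P4=2, P5=4, P6=0, P7=3) → (P0=2, P1=3, P2=4, P3=0, P4=2, P5=3, P6=0, P7=3)
step 5: fire T5:  (P0=2, P1=3, P2=4, P3=0, P4=2, P5=3, P6=0, P7=3) → (P0=3, P1=3, P2=4, P3=0, P4=2, P5=2, P6=0, P7=3)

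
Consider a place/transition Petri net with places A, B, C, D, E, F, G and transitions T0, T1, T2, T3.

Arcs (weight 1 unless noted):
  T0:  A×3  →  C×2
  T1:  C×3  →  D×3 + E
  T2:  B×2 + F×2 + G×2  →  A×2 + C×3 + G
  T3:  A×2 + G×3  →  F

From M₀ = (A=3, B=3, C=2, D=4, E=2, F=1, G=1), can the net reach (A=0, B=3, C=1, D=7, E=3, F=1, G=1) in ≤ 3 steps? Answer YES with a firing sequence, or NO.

YES — reachable via ⟨T0, T1⟩ (2 firings)

step 1: fire T0:  (A=3, B=3, C=2, D=4, E=2, F=1, G=1) → (A=0, B=3, C=4, D=4, E=2, F=1, G=1)
step 2: fire T1:  (A=0, B=3, C=4, D=4, E=2, F=1, G=1) → (A=0, B=3, C=1, D=7, E=3, F=1, G=1)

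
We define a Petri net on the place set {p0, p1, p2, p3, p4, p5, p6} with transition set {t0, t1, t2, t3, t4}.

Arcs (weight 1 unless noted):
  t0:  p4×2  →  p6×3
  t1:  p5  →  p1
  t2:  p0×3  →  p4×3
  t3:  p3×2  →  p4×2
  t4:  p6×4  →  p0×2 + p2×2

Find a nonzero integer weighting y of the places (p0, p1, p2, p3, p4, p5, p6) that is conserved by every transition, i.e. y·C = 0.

y = (p0:0, p1:1, p2:0, p3:0, p4:0, p5:1, p6:0)

Incidence matrix C (rows=places, cols=transitions):
       t0   t1   t2   t3   t4
   p0   0    0   -3    0    2
   p1   0    1    0    0    0
   p2   0    0    0    0    2
   p3   0    0    0   -2    0
   p4  -2    0    3    2    0
   p5   0   -1    0    0    0
   p6   3    0    0    0   -4

Candidate y = [0, 1, 0, 0, 0, 1, 0]; check y·C column-wise:
  col t0: 1·0 + 0·-2 + 1·0 + 0·3 = 0
  col t1: 1·1 + 1·-1 = 0
  col t2: 0·-3 + 1·0 + 0·3 + 1·0 = 0
  col t3: 1·0 + 0·-2 + 0·2 + 1·0 = 0
  col t4: 0·2 + 1·0 + 0·2 + 1·0 + 0·-4 = 0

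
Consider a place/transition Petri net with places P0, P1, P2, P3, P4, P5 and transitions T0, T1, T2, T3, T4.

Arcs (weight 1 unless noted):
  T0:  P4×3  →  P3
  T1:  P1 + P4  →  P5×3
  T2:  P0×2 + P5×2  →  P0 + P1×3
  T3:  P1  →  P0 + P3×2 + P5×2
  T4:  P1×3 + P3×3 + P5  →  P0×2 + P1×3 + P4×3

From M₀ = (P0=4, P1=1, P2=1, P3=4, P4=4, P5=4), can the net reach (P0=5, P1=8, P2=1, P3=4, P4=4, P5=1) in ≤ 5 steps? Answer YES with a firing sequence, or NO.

depth 0: 1 marking
depth 1: 5 markings reached so far
depth 2: 12 markings reached so far
depth 3: 23 markings reached so far
depth 4: 45 markings reached so far
depth 5: 83 markings reached so far
target is not among the 83 markings reachable within 5 steps

NO — not reachable within 5 firings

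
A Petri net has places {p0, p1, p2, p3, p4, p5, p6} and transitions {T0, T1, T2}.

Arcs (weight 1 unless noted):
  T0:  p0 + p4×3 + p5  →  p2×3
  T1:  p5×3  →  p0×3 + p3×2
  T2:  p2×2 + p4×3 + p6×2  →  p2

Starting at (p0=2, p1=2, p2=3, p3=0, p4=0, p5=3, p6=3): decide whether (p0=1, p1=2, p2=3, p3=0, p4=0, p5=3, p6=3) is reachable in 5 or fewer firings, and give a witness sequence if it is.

depth 0: 1 marking
depth 1: 2 markings reached so far
depth 2: 2 markings reached so far
(frontier empty at depth 2; search complete)
target is not among the 2 markings reachable within 5 steps

NO — not reachable within 5 firings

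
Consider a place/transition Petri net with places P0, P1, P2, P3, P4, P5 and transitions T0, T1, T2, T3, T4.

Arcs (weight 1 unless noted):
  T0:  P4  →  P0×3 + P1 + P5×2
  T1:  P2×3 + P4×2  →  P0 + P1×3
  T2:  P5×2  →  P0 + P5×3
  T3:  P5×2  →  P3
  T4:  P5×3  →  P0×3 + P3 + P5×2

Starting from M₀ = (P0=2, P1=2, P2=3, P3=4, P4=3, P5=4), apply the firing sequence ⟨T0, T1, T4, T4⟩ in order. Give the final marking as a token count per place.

(P0=12, P1=6, P2=0, P3=6, P4=0, P5=4)

step 1: fire T0:  (P0=2, P1=2, P2=3, P3=4, P4=3, P5=4) → (P0=5, P1=3, P2=3, P3=4, P4=2, P5=6)
step 2: fire T1:  (P0=5, P1=3, P2=3, P3=4, P4=2, P5=6) → (P0=6, P1=6, P2=0, P3=4, P4=0, P5=6)
step 3: fire T4:  (P0=6, P1=6, P2=0, P3=4, P4=0, P5=6) → (P0=9, P1=6, P2=0, P3=5, P4=0, P5=5)
step 4: fire T4:  (P0=9, P1=6, P2=0, P3=5, P4=0, P5=5) → (P0=12, P1=6, P2=0, P3=6, P4=0, P5=4)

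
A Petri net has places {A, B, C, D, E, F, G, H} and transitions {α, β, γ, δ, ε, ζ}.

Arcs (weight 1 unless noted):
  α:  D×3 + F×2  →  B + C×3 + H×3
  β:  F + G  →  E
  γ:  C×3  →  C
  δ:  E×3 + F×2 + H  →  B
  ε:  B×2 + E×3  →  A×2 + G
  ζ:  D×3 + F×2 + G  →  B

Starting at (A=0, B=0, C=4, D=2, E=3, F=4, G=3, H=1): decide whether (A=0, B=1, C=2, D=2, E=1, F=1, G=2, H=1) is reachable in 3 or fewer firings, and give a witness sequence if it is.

depth 0: 1 marking
depth 1: 4 markings reached so far
depth 2: 8 markings reached so far
depth 3: 12 markings reached so far
target is not among the 12 markings reachable within 3 steps

NO — not reachable within 3 firings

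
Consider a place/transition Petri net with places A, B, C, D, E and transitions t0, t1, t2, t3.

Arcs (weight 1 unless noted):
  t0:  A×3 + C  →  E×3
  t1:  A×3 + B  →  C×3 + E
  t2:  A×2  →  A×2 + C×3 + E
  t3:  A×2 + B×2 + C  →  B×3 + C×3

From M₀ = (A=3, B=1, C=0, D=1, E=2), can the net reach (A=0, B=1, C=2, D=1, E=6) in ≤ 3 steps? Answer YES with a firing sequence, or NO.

step 1: fire t2:  (A=3, B=1, C=0, D=1, E=2) → (A=3, B=1, C=3, D=1, E=3)
step 2: fire t0:  (A=3, B=1, C=3, D=1, E=3) → (A=0, B=1, C=2, D=1, E=6)

YES — reachable via ⟨t2, t0⟩ (2 firings)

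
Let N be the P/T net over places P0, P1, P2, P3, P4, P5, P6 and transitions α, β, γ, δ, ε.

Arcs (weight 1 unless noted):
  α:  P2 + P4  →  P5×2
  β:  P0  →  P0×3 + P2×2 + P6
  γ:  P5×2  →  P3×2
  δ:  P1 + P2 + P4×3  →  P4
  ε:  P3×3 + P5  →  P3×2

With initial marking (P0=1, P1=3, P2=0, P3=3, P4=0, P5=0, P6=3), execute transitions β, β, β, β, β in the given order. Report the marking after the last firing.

step 1: fire β:  (P0=1, P1=3, P2=0, P3=3, P4=0, P5=0, P6=3) → (P0=3, P1=3, P2=2, P3=3, P4=0, P5=0, P6=4)
step 2: fire β:  (P0=3, P1=3, P2=2, P3=3, P4=0, P5=0, P6=4) → (P0=5, P1=3, P2=4, P3=3, P4=0, P5=0, P6=5)
step 3: fire β:  (P0=5, P1=3, P2=4, P3=3, P4=0, P5=0, P6=5) → (P0=7, P1=3, P2=6, P3=3, P4=0, P5=0, P6=6)
step 4: fire β:  (P0=7, P1=3, P2=6, P3=3, P4=0, P5=0, P6=6) → (P0=9, P1=3, P2=8, P3=3, P4=0, P5=0, P6=7)
step 5: fire β:  (P0=9, P1=3, P2=8, P3=3, P4=0, P5=0, P6=7) → (P0=11, P1=3, P2=10, P3=3, P4=0, P5=0, P6=8)

(P0=11, P1=3, P2=10, P3=3, P4=0, P5=0, P6=8)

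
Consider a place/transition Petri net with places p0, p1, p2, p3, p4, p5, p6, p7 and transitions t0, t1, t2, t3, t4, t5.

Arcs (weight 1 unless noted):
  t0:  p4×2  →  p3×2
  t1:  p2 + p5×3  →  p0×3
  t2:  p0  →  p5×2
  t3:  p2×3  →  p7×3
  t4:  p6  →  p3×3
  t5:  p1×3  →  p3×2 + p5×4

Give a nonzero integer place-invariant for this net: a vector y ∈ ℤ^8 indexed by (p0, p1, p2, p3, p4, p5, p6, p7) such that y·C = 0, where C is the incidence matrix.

y = (p0:0, p1:2, p2:0, p3:3, p4:3, p5:0, p6:9, p7:0)

Incidence matrix C (rows=places, cols=transitions):
       t0   t1   t2   t3   t4   t5
   p0   0    3   -1    0    0    0
   p1   0    0    0    0    0   -3
   p2   0   -1    0   -3    0    0
   p3   2    0    0    0    3    2
   p4  -2    0    0    0    0    0
   p5   0   -3    2    0    0    4
   p6   0    0    0    0   -1    0
   p7   0    0    0    3    0    0

Candidate y = [0, 2, 0, 3, 3, 0, 9, 0]; check y·C column-wise:
  col t0: 2·0 + 3·2 + 3·-2 + 9·0 = 0
  col t1: 0·3 + 2·0 + 0·-1 + 3·0 + 3·0 + 0·-3 + 9·0 = 0
  col t2: 0·-1 + 2·0 + 3·0 + 3·0 + 0·2 + 9·0 = 0
  col t3: 2·0 + 0·-3 + 3·0 + 3·0 + 9·0 + 0·3 = 0
  col t4: 2·0 + 3·3 + 3·0 + 9·-1 = 0
  col t5: 2·-3 + 3·2 + 3·0 + 0·4 + 9·0 = 0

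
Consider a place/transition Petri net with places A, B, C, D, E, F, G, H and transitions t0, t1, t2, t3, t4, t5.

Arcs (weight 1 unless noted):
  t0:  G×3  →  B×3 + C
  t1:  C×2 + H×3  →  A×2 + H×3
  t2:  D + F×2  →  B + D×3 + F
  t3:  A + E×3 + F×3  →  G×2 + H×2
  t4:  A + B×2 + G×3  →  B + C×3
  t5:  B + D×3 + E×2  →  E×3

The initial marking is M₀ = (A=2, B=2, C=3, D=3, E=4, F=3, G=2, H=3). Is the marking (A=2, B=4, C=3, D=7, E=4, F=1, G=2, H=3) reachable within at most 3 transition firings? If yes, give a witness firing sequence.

YES — reachable via ⟨t2, t2⟩ (2 firings)

step 1: fire t2:  (A=2, B=2, C=3, D=3, E=4, F=3, G=2, H=3) → (A=2, B=3, C=3, D=5, E=4, F=2, G=2, H=3)
step 2: fire t2:  (A=2, B=3, C=3, D=5, E=4, F=2, G=2, H=3) → (A=2, B=4, C=3, D=7, E=4, F=1, G=2, H=3)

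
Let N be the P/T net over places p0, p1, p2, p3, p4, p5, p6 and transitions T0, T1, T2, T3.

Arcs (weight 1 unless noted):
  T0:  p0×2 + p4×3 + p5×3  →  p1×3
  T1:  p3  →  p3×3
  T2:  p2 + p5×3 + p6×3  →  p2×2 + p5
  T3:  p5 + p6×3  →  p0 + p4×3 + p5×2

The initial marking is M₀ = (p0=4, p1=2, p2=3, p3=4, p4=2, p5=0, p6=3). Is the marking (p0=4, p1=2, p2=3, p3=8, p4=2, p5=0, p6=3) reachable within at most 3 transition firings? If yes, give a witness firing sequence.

YES — reachable via ⟨T1, T1⟩ (2 firings)

step 1: fire T1:  (p0=4, p1=2, p2=3, p3=4, p4=2, p5=0, p6=3) → (p0=4, p1=2, p2=3, p3=6, p4=2, p5=0, p6=3)
step 2: fire T1:  (p0=4, p1=2, p2=3, p3=6, p4=2, p5=0, p6=3) → (p0=4, p1=2, p2=3, p3=8, p4=2, p5=0, p6=3)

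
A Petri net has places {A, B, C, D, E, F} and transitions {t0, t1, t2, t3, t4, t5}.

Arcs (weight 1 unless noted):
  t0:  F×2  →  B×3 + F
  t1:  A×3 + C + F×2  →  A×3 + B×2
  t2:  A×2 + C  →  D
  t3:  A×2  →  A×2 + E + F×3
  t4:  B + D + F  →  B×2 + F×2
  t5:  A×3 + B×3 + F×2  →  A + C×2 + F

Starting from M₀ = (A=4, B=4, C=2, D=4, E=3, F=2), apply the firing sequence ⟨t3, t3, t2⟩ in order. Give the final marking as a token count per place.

(A=2, B=4, C=1, D=5, E=5, F=8)

step 1: fire t3:  (A=4, B=4, C=2, D=4, E=3, F=2) → (A=4, B=4, C=2, D=4, E=4, F=5)
step 2: fire t3:  (A=4, B=4, C=2, D=4, E=4, F=5) → (A=4, B=4, C=2, D=4, E=5, F=8)
step 3: fire t2:  (A=4, B=4, C=2, D=4, E=5, F=8) → (A=2, B=4, C=1, D=5, E=5, F=8)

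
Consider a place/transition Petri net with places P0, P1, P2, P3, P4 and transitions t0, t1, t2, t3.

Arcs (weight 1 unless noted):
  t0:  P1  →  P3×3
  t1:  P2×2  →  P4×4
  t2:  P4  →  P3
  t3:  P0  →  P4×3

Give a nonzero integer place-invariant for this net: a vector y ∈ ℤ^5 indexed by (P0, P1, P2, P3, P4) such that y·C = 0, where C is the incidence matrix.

y = (P0:3, P1:3, P2:2, P3:1, P4:1)

Incidence matrix C (rows=places, cols=transitions):
       t0   t1   t2   t3
   P0   0    0    0   -1
   P1  -1    0    0    0
   P2   0   -2    0    0
   P3   3    0    1    0
   P4   0    4   -1    3

Candidate y = [3, 3, 2, 1, 1]; check y·C column-wise:
  col t0: 3·0 + 3·-1 + 2·0 + 1·3 + 1·0 = 0
  col t1: 3·0 + 3·0 + 2·-2 + 1·0 + 1·4 = 0
  col t2: 3·0 + 3·0 + 2·0 + 1·1 + 1·-1 = 0
  col t3: 3·-1 + 3·0 + 2·0 + 1·0 + 1·3 = 0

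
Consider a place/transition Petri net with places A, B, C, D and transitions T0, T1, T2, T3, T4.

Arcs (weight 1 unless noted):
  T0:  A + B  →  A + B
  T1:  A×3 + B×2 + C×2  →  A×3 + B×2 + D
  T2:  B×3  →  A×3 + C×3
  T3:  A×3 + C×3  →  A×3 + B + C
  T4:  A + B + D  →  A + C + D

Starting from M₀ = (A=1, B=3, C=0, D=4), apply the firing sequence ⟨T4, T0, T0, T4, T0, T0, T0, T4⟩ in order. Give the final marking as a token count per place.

(A=1, B=0, C=3, D=4)

step 1: fire T4:  (A=1, B=3, C=0, D=4) → (A=1, B=2, C=1, D=4)
step 2: fire T0:  (A=1, B=2, C=1, D=4) → (A=1, B=2, C=1, D=4)
step 3: fire T0:  (A=1, B=2, C=1, D=4) → (A=1, B=2, C=1, D=4)
step 4: fire T4:  (A=1, B=2, C=1, D=4) → (A=1, B=1, C=2, D=4)
step 5: fire T0:  (A=1, B=1, C=2, D=4) → (A=1, B=1, C=2, D=4)
step 6: fire T0:  (A=1, B=1, C=2, D=4) → (A=1, B=1, C=2, D=4)
step 7: fire T0:  (A=1, B=1, C=2, D=4) → (A=1, B=1, C=2, D=4)
step 8: fire T4:  (A=1, B=1, C=2, D=4) → (A=1, B=0, C=3, D=4)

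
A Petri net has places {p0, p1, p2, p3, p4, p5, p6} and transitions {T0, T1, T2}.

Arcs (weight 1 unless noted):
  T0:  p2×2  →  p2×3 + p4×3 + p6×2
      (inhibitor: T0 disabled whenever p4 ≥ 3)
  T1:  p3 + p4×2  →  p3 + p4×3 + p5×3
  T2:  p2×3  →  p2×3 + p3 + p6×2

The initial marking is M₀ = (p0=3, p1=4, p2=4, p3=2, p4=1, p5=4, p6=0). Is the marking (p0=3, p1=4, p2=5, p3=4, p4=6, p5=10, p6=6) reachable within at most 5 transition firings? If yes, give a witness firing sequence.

step 1: fire T0:  (p0=3, p1=4, p2=4, p3=2, p4=1, p5=4, p6=0) → (p0=3, p1=4, p2=5, p3=2, p4=4, p5=4, p6=2)
step 2: fire T1:  (p0=3, p1=4, p2=5, p3=2, p4=4, p5=4, p6=2) → (p0=3, p1=4, p2=5, p3=2, p4=5, p5=7, p6=2)
step 3: fire T1:  (p0=3, p1=4, p2=5, p3=2, p4=5, p5=7, p6=2) → (p0=3, p1=4, p2=5, p3=2, p4=6, p5=10, p6=2)
step 4: fire T2:  (p0=3, p1=4, p2=5, p3=2, p4=6, p5=10, p6=2) → (p0=3, p1=4, p2=5, p3=3, p4=6, p5=10, p6=4)
step 5: fire T2:  (p0=3, p1=4, p2=5, p3=3, p4=6, p5=10, p6=4) → (p0=3, p1=4, p2=5, p3=4, p4=6, p5=10, p6=6)

YES — reachable via ⟨T0, T1, T1, T2, T2⟩ (5 firings)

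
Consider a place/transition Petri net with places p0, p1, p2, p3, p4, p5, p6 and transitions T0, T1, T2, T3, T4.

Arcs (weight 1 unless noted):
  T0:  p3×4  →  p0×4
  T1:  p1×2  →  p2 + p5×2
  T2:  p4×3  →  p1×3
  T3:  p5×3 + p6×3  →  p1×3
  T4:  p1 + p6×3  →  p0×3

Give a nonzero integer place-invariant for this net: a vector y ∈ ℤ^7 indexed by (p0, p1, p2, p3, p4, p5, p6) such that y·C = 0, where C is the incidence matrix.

y = (p0:1, p1:3, p2:0, p3:1, p4:3, p5:3, p6:0)

Incidence matrix C (rows=places, cols=transitions):
       T0   T1   T2   T3   T4
   p0   4    0    0    0    3
   p1   0   -2    3    3   -1
   p2   0    1    0    0    0
   p3  -4    0    0    0    0
   p4   0    0   -3    0    0
   p5   0    2    0   -3    0
   p6   0    0    0   -3   -3

Candidate y = [1, 3, 0, 1, 3, 3, 0]; check y·C column-wise:
  col T0: 1·4 + 3·0 + 1·-4 + 3·0 + 3·0 = 0
  col T1: 1·0 + 3·-2 + 0·1 + 1·0 + 3·0 + 3·2 = 0
  col T2: 1·0 + 3·3 + 1·0 + 3·-3 + 3·0 = 0
  col T3: 1·0 + 3·3 + 1·0 + 3·0 + 3·-3 + 0·-3 = 0
  col T4: 1·3 + 3·-1 + 1·0 + 3·0 + 3·0 + 0·-3 = 0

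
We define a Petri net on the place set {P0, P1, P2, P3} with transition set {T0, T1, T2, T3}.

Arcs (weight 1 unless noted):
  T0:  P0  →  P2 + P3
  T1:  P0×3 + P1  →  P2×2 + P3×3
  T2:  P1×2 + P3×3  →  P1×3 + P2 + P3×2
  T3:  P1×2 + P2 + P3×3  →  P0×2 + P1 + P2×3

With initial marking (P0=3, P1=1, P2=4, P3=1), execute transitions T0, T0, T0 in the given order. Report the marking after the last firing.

(P0=0, P1=1, P2=7, P3=4)

step 1: fire T0:  (P0=3, P1=1, P2=4, P3=1) → (P0=2, P1=1, P2=5, P3=2)
step 2: fire T0:  (P0=2, P1=1, P2=5, P3=2) → (P0=1, P1=1, P2=6, P3=3)
step 3: fire T0:  (P0=1, P1=1, P2=6, P3=3) → (P0=0, P1=1, P2=7, P3=4)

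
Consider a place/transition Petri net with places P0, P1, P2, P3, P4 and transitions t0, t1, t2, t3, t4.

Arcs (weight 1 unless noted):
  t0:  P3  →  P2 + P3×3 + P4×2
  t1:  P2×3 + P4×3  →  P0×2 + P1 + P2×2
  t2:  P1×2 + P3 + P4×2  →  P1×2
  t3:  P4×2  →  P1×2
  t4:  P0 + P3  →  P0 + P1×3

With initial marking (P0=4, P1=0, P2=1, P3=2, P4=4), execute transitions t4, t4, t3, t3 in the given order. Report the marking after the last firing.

(P0=4, P1=10, P2=1, P3=0, P4=0)

step 1: fire t4:  (P0=4, P1=0, P2=1, P3=2, P4=4) → (P0=4, P1=3, P2=1, P3=1, P4=4)
step 2: fire t4:  (P0=4, P1=3, P2=1, P3=1, P4=4) → (P0=4, P1=6, P2=1, P3=0, P4=4)
step 3: fire t3:  (P0=4, P1=6, P2=1, P3=0, P4=4) → (P0=4, P1=8, P2=1, P3=0, P4=2)
step 4: fire t3:  (P0=4, P1=8, P2=1, P3=0, P4=2) → (P0=4, P1=10, P2=1, P3=0, P4=0)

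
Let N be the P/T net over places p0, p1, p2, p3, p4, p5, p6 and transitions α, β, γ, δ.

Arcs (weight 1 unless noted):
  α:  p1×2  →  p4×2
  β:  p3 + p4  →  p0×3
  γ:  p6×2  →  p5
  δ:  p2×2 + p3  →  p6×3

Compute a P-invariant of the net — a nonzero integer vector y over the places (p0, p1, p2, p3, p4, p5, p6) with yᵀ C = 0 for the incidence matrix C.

y = (p0:2, p1:0, p2:-3, p3:6, p4:0, p5:0, p6:0)

Incidence matrix C (rows=places, cols=transitions):
        α    β    γ    δ
   p0   0    3    0    0
   p1  -2    0    0    0
   p2   0    0    0   -2
   p3   0   -1    0   -1
   p4   2   -1    0    0
   p5   0    0    1    0
   p6   0    0   -2    3

Candidate y = [2, 0, -3, 6, 0, 0, 0]; check y·C column-wise:
  col α: 2·0 + 0·-2 + -3·0 + 6·0 + 0·2 = 0
  col β: 2·3 + -3·0 + 6·-1 + 0·-1 = 0
  col γ: 2·0 + -3·0 + 6·0 + 0·1 + 0·-2 = 0
  col δ: 2·0 + -3·-2 + 6·-1 + 0·3 = 0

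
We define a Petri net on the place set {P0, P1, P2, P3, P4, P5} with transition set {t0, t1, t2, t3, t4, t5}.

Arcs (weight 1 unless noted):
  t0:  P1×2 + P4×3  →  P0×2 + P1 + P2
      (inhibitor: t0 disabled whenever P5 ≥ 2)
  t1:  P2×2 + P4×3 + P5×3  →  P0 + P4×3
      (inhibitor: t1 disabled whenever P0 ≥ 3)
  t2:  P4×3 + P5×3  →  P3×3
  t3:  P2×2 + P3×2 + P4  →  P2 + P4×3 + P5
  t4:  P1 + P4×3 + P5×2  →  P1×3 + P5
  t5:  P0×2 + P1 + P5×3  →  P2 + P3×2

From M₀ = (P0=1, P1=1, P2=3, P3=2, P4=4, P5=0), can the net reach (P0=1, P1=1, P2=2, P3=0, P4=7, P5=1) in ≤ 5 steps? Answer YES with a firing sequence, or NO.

depth 0: 1 marking
depth 1: 2 markings reached so far
depth 2: 2 markings reached so far
(frontier empty at depth 2; search complete)
target is not among the 2 markings reachable within 5 steps

NO — not reachable within 5 firings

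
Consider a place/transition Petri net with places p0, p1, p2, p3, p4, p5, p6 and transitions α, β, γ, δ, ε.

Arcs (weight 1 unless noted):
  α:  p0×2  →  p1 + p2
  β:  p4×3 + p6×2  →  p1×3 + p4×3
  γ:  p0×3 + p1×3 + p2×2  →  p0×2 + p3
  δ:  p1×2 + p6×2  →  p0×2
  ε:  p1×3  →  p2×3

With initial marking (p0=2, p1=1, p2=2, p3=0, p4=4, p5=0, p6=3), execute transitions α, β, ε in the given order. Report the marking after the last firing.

(p0=0, p1=2, p2=6, p3=0, p4=4, p5=0, p6=1)

step 1: fire α:  (p0=2, p1=1, p2=2, p3=0, p4=4, p5=0, p6=3) → (p0=0, p1=2, p2=3, p3=0, p4=4, p5=0, p6=3)
step 2: fire β:  (p0=0, p1=2, p2=3, p3=0, p4=4, p5=0, p6=3) → (p0=0, p1=5, p2=3, p3=0, p4=4, p5=0, p6=1)
step 3: fire ε:  (p0=0, p1=5, p2=3, p3=0, p4=4, p5=0, p6=1) → (p0=0, p1=2, p2=6, p3=0, p4=4, p5=0, p6=1)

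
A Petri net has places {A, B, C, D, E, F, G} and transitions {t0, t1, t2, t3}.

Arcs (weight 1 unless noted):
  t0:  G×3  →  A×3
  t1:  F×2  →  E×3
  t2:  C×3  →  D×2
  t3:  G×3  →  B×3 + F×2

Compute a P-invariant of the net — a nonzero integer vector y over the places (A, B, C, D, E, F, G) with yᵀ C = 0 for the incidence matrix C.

y = (A:0, B:0, C:2, D:3, E:0, F:0, G:0)

Incidence matrix C (rows=places, cols=transitions):
       t0   t1   t2   t3
    A   3    0    0    0
    B   0    0    0    3
    C   0    0   -3    0
    D   0    0    2    0
    E   0    3    0    0
    F   0   -2    0    2
    G  -3    0    0   -3

Candidate y = [0, 0, 2, 3, 0, 0, 0]; check y·C column-wise:
  col t0: 0·3 + 2·0 + 3·0 + 0·-3 = 0
  col t1: 2·0 + 3·0 + 0·3 + 0·-2 = 0
  col t2: 2·-3 + 3·2 = 0
  col t3: 0·3 + 2·0 + 3·0 + 0·2 + 0·-3 = 0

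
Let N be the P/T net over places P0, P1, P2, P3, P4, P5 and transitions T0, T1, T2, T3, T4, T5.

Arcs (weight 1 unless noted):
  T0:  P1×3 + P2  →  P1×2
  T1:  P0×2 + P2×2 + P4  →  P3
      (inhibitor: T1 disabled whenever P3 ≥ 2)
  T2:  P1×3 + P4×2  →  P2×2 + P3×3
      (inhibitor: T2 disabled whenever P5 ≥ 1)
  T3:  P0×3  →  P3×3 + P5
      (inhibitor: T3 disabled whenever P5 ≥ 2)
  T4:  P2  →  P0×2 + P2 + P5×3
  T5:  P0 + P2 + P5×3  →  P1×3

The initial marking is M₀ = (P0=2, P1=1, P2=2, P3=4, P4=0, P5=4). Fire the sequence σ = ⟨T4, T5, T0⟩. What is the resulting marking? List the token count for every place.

(P0=3, P1=3, P2=0, P3=4, P4=0, P5=4)

step 1: fire T4:  (P0=2, P1=1, P2=2, P3=4, P4=0, P5=4) → (P0=4, P1=1, P2=2, P3=4, P4=0, P5=7)
step 2: fire T5:  (P0=4, P1=1, P2=2, P3=4, P4=0, P5=7) → (P0=3, P1=4, P2=1, P3=4, P4=0, P5=4)
step 3: fire T0:  (P0=3, P1=4, P2=1, P3=4, P4=0, P5=4) → (P0=3, P1=3, P2=0, P3=4, P4=0, P5=4)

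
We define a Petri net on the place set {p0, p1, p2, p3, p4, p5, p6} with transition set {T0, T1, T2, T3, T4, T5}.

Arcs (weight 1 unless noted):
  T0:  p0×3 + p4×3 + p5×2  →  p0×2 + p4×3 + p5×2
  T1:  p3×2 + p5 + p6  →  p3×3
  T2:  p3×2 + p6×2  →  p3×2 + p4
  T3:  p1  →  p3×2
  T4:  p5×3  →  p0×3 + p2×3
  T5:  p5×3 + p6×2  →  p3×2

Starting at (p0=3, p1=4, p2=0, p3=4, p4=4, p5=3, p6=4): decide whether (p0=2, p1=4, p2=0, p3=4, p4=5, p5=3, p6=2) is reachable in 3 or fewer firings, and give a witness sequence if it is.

YES — reachable via ⟨T0, T2⟩ (2 firings)

step 1: fire T0:  (p0=3, p1=4, p2=0, p3=4, p4=4, p5=3, p6=4) → (p0=2, p1=4, p2=0, p3=4, p4=4, p5=3, p6=4)
step 2: fire T2:  (p0=2, p1=4, p2=0, p3=4, p4=4, p5=3, p6=4) → (p0=2, p1=4, p2=0, p3=4, p4=5, p5=3, p6=2)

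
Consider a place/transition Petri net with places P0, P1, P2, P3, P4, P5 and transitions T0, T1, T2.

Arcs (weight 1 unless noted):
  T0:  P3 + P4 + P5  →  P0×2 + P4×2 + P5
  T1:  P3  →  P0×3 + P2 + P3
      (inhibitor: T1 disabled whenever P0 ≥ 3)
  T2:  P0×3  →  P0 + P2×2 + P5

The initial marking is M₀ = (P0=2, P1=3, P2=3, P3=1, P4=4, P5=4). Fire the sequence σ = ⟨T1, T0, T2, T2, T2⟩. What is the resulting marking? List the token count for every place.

(P0=1, P1=3, P2=10, P3=0, P4=5, P5=7)

step 1: fire T1:  (P0=2, P1=3, P2=3, P3=1, P4=4, P5=4) → (P0=5, P1=3, P2=4, P3=1, P4=4, P5=4)
step 2: fire T0:  (P0=5, P1=3, P2=4, P3=1, P4=4, P5=4) → (P0=7, P1=3, P2=4, P3=0, P4=5, P5=4)
step 3: fire T2:  (P0=7, P1=3, P2=4, P3=0, P4=5, P5=4) → (P0=5, P1=3, P2=6, P3=0, P4=5, P5=5)
step 4: fire T2:  (P0=5, P1=3, P2=6, P3=0, P4=5, P5=5) → (P0=3, P1=3, P2=8, P3=0, P4=5, P5=6)
step 5: fire T2:  (P0=3, P1=3, P2=8, P3=0, P4=5, P5=6) → (P0=1, P1=3, P2=10, P3=0, P4=5, P5=7)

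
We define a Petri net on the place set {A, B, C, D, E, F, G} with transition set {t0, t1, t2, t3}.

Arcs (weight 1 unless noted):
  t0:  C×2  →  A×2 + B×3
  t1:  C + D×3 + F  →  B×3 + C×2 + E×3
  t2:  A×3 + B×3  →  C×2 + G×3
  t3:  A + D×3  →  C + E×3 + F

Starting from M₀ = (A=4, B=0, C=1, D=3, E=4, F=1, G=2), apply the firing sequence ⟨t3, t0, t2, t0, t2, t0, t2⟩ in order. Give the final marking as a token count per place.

(A=0, B=0, C=2, D=0, E=7, F=2, G=11)

step 1: fire t3:  (A=4, B=0, C=1, D=3, E=4, F=1, G=2) → (A=3, B=0, C=2, D=0, E=7, F=2, G=2)
step 2: fire t0:  (A=3, B=0, C=2, D=0, E=7, F=2, G=2) → (A=5, B=3, C=0, D=0, E=7, F=2, G=2)
step 3: fire t2:  (A=5, B=3, C=0, D=0, E=7, F=2, G=2) → (A=2, B=0, C=2, D=0, E=7, F=2, G=5)
step 4: fire t0:  (A=2, B=0, C=2, D=0, E=7, F=2, G=5) → (A=4, B=3, C=0, D=0, E=7, F=2, G=5)
step 5: fire t2:  (A=4, B=3, C=0, D=0, E=7, F=2, G=5) → (A=1, B=0, C=2, D=0, E=7, F=2, G=8)
step 6: fire t0:  (A=1, B=0, C=2, D=0, E=7, F=2, G=8) → (A=3, B=3, C=0, D=0, E=7, F=2, G=8)
step 7: fire t2:  (A=3, B=3, C=0, D=0, E=7, F=2, G=8) → (A=0, B=0, C=2, D=0, E=7, F=2, G=11)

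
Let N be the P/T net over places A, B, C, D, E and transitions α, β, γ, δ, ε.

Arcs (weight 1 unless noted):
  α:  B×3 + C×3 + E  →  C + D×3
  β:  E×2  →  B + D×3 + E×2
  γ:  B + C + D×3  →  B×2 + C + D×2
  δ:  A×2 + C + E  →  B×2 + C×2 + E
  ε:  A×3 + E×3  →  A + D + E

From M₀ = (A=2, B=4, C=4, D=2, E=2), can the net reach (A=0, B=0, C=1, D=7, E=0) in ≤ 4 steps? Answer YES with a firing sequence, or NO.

NO — not reachable within 4 firings

depth 0: 1 marking
depth 1: 4 markings reached so far
depth 2: 10 markings reached so far
depth 3: 21 markings reached so far
depth 4: 37 markings reached so far
target is not among the 37 markings reachable within 4 steps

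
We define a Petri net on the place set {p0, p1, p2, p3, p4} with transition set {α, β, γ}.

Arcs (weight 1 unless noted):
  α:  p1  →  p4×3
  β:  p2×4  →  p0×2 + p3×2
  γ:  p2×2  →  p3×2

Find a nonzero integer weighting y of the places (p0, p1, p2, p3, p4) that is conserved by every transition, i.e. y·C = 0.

y = (p0:1, p1:0, p2:1, p3:1, p4:0)

Incidence matrix C (rows=places, cols=transitions):
        α    β    γ
   p0   0    2    0
   p1  -1    0    0
   p2   0   -4   -2
   p3   0    2    2
   p4   3    0    0

Candidate y = [1, 0, 1, 1, 0]; check y·C column-wise:
  col α: 1·0 + 0·-1 + 1·0 + 1·0 + 0·3 = 0
  col β: 1·2 + 1·-4 + 1·2 = 0
  col γ: 1·0 + 1·-2 + 1·2 = 0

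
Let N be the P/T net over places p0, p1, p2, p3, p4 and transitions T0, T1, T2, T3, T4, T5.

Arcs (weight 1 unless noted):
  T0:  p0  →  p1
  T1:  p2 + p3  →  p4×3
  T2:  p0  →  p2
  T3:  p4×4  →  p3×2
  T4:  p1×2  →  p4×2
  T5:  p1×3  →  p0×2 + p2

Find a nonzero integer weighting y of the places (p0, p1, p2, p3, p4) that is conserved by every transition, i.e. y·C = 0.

y = (p0:1, p1:1, p2:1, p3:2, p4:1)

Incidence matrix C (rows=places, cols=transitions):
       T0   T1   T2   T3   T4   T5
   p0  -1    0   -1    0    0    2
   p1   1    0    0    0   -2   -3
   p2   0   -1    1    0    0    1
   p3   0   -1    0    2    0    0
   p4   0    3    0   -4    2    0

Candidate y = [1, 1, 1, 2, 1]; check y·C column-wise:
  col T0: 1·-1 + 1·1 + 1·0 + 2·0 + 1·0 = 0
  col T1: 1·0 + 1·0 + 1·-1 + 2·-1 + 1·3 = 0
  col T2: 1·-1 + 1·0 + 1·1 + 2·0 + 1·0 = 0
  col T3: 1·0 + 1·0 + 1·0 + 2·2 + 1·-4 = 0
  col T4: 1·0 + 1·-2 + 1·0 + 2·0 + 1·2 = 0
  col T5: 1·2 + 1·-3 + 1·1 + 2·0 + 1·0 = 0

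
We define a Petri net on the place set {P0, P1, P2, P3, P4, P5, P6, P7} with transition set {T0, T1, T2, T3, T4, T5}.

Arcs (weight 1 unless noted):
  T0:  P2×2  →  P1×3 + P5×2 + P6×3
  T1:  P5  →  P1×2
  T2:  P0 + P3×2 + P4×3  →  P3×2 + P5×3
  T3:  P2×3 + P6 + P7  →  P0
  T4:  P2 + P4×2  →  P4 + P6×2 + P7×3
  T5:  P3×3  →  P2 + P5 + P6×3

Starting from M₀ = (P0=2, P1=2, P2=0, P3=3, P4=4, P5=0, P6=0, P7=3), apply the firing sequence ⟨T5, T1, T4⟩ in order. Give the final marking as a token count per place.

step 1: fire T5:  (P0=2, P1=2, P2=0, P3=3, P4=4, P5=0, P6=0, P7=3) → (P0=2, P1=2, P2=1, P3=0, P4=4, P5=1, P6=3, P7=3)
step 2: fire T1:  (P0=2, P1=2, P2=1, P3=0, P4=4, P5=1, P6=3, P7=3) → (P0=2, P1=4, P2=1, P3=0, P4=4, P5=0, P6=3, P7=3)
step 3: fire T4:  (P0=2, P1=4, P2=1, P3=0, P4=4, P5=0, P6=3, P7=3) → (P0=2, P1=4, P2=0, P3=0, P4=3, P5=0, P6=5, P7=6)

(P0=2, P1=4, P2=0, P3=0, P4=3, P5=0, P6=5, P7=6)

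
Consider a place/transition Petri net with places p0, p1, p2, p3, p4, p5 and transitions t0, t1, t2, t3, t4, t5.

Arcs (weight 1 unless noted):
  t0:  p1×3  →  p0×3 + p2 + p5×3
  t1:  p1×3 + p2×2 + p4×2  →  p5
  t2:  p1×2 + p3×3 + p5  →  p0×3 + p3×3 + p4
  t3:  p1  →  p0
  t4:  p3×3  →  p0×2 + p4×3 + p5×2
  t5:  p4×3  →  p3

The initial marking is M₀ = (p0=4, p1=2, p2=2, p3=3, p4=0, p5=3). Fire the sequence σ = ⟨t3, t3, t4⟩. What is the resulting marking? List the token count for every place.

(p0=8, p1=0, p2=2, p3=0, p4=3, p5=5)

step 1: fire t3:  (p0=4, p1=2, p2=2, p3=3, p4=0, p5=3) → (p0=5, p1=1, p2=2, p3=3, p4=0, p5=3)
step 2: fire t3:  (p0=5, p1=1, p2=2, p3=3, p4=0, p5=3) → (p0=6, p1=0, p2=2, p3=3, p4=0, p5=3)
step 3: fire t4:  (p0=6, p1=0, p2=2, p3=3, p4=0, p5=3) → (p0=8, p1=0, p2=2, p3=0, p4=3, p5=5)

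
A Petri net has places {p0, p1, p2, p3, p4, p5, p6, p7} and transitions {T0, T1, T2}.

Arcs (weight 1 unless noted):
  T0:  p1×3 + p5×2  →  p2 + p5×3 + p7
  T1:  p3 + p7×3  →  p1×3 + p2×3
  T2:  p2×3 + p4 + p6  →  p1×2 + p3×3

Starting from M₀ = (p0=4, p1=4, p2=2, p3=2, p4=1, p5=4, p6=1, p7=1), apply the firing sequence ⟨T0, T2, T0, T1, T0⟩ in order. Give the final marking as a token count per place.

step 1: fire T0:  (p0=4, p1=4, p2=2, p3=2, p4=1, p5=4, p6=1, p7=1) → (p0=4, p1=1, p2=3, p3=2, p4=1, p5=5, p6=1, p7=2)
step 2: fire T2:  (p0=4, p1=1, p2=3, p3=2, p4=1, p5=5, p6=1, p7=2) → (p0=4, p1=3, p2=0, p3=5, p4=0, p5=5, p6=0, p7=2)
step 3: fire T0:  (p0=4, p1=3, p2=0, p3=5, p4=0, p5=5, p6=0, p7=2) → (p0=4, p1=0, p2=1, p3=5, p4=0, p5=6, p6=0, p7=3)
step 4: fire T1:  (p0=4, p1=0, p2=1, p3=5, p4=0, p5=6, p6=0, p7=3) → (p0=4, p1=3, p2=4, p3=4, p4=0, p5=6, p6=0, p7=0)
step 5: fire T0:  (p0=4, p1=3, p2=4, p3=4, p4=0, p5=6, p6=0, p7=0) → (p0=4, p1=0, p2=5, p3=4, p4=0, p5=7, p6=0, p7=1)

(p0=4, p1=0, p2=5, p3=4, p4=0, p5=7, p6=0, p7=1)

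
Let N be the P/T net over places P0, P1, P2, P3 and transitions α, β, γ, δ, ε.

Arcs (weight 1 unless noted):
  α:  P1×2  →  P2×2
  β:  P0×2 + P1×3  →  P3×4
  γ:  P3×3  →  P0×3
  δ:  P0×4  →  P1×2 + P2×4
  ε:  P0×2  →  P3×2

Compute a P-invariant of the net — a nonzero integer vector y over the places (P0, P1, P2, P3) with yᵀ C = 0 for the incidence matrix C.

y = (P0:3, P1:2, P2:2, P3:3)

Incidence matrix C (rows=places, cols=transitions):
        α    β    γ    δ    ε
   P0   0   -2    3   -4   -2
   P1  -2   -3    0    2    0
   P2   2    0    0    4    0
   P3   0    4   -3    0    2

Candidate y = [3, 2, 2, 3]; check y·C column-wise:
  col α: 3·0 + 2·-2 + 2·2 + 3·0 = 0
  col β: 3·-2 + 2·-3 + 2·0 + 3·4 = 0
  col γ: 3·3 + 2·0 + 2·0 + 3·-3 = 0
  col δ: 3·-4 + 2·2 + 2·4 + 3·0 = 0
  col ε: 3·-2 + 2·0 + 2·0 + 3·2 = 0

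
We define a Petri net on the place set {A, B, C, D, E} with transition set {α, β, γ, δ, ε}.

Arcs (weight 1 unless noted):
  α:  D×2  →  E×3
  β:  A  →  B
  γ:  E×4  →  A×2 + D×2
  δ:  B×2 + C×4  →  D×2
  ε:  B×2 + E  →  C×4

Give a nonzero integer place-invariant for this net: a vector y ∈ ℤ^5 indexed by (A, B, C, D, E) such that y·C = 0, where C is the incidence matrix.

y = (A:1, B:1, C:1, D:3, E:2)

Incidence matrix C (rows=places, cols=transitions):
        α    β    γ    δ    ε
    A   0   -1    2    0    0
    B   0    1    0   -2   -2
    C   0    0    0   -4    4
    D  -2    0    2    2    0
    E   3    0   -4    0   -1

Candidate y = [1, 1, 1, 3, 2]; check y·C column-wise:
  col α: 1·0 + 1·0 + 1·0 + 3·-2 + 2·3 = 0
  col β: 1·-1 + 1·1 + 1·0 + 3·0 + 2·0 = 0
  col γ: 1·2 + 1·0 + 1·0 + 3·2 + 2·-4 = 0
  col δ: 1·0 + 1·-2 + 1·-4 + 3·2 + 2·0 = 0
  col ε: 1·0 + 1·-2 + 1·4 + 3·0 + 2·-1 = 0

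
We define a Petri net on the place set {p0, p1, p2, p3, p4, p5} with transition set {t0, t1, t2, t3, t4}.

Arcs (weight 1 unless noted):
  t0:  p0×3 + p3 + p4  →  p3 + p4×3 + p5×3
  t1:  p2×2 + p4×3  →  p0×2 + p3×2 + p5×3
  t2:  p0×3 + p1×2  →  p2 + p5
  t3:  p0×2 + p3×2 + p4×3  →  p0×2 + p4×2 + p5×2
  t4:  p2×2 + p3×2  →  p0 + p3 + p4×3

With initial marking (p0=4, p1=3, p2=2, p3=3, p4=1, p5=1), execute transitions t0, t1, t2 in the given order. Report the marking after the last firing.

step 1: fire t0:  (p0=4, p1=3, p2=2, p3=3, p4=1, p5=1) → (p0=1, p1=3, p2=2, p3=3, p4=3, p5=4)
step 2: fire t1:  (p0=1, p1=3, p2=2, p3=3, p4=3, p5=4) → (p0=3, p1=3, p2=0, p3=5, p4=0, p5=7)
step 3: fire t2:  (p0=3, p1=3, p2=0, p3=5, p4=0, p5=7) → (p0=0, p1=1, p2=1, p3=5, p4=0, p5=8)

(p0=0, p1=1, p2=1, p3=5, p4=0, p5=8)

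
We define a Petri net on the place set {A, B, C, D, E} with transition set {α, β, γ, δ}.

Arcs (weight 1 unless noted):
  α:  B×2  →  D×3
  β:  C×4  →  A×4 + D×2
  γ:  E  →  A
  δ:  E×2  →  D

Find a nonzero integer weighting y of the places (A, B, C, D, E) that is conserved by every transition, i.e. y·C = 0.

Incidence matrix C (rows=places, cols=transitions):
        α    β    γ    δ
    A   0    4    1    0
    B  -2    0    0    0
    C   0   -4    0    0
    D   3    2    0    1
    E   0    0   -1   -2

Candidate y = [1, 3, 2, 2, 1]; check y·C column-wise:
  col α: 1·0 + 3·-2 + 2·0 + 2·3 + 1·0 = 0
  col β: 1·4 + 3·0 + 2·-4 + 2·2 + 1·0 = 0
  col γ: 1·1 + 3·0 + 2·0 + 2·0 + 1·-1 = 0
  col δ: 1·0 + 3·0 + 2·0 + 2·1 + 1·-2 = 0

y = (A:1, B:3, C:2, D:2, E:1)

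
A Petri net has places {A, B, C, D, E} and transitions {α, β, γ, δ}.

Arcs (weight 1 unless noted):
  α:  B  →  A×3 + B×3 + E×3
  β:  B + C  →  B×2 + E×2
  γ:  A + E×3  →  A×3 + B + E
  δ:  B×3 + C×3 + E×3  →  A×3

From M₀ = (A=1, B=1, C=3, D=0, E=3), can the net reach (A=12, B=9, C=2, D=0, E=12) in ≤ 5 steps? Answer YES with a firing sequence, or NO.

YES — reachable via ⟨α, α, α, β, γ⟩ (5 firings)

step 1: fire α:  (A=1, B=1, C=3, D=0, E=3) → (A=4, B=3, C=3, D=0, E=6)
step 2: fire α:  (A=4, B=3, C=3, D=0, E=6) → (A=7, B=5, C=3, D=0, E=9)
step 3: fire α:  (A=7, B=5, C=3, D=0, E=9) → (A=10, B=7, C=3, D=0, E=12)
step 4: fire β:  (A=10, B=7, C=3, D=0, E=12) → (A=10, B=8, C=2, D=0, E=14)
step 5: fire γ:  (A=10, B=8, C=2, D=0, E=14) → (A=12, B=9, C=2, D=0, E=12)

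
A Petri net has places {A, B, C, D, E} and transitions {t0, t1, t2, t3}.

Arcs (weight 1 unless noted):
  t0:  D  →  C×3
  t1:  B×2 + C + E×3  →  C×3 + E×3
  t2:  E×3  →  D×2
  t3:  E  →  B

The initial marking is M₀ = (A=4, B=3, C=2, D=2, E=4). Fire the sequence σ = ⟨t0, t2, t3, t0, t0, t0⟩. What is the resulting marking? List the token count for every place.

step 1: fire t0:  (A=4, B=3, C=2, D=2, E=4) → (A=4, B=3, C=5, D=1, E=4)
step 2: fire t2:  (A=4, B=3, C=5, D=1, E=4) → (A=4, B=3, C=5, D=3, E=1)
step 3: fire t3:  (A=4, B=3, C=5, D=3, E=1) → (A=4, B=4, C=5, D=3, E=0)
step 4: fire t0:  (A=4, B=4, C=5, D=3, E=0) → (A=4, B=4, C=8, D=2, E=0)
step 5: fire t0:  (A=4, B=4, C=8, D=2, E=0) → (A=4, B=4, C=11, D=1, E=0)
step 6: fire t0:  (A=4, B=4, C=11, D=1, E=0) → (A=4, B=4, C=14, D=0, E=0)

(A=4, B=4, C=14, D=0, E=0)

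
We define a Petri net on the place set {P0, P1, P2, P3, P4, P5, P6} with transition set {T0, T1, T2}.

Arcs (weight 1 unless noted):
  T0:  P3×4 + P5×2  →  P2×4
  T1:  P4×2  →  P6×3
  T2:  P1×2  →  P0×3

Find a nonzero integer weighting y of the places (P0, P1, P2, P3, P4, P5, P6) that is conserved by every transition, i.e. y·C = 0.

y = (P0:2, P1:3, P2:0, P3:0, P4:0, P5:0, P6:0)

Incidence matrix C (rows=places, cols=transitions):
       T0   T1   T2
   P0   0    0    3
   P1   0    0   -2
   P2   4    0    0
   P3  -4    0    0
   P4   0   -2    0
   P5  -2    0    0
   P6   0    3    0

Candidate y = [2, 3, 0, 0, 0, 0, 0]; check y·C column-wise:
  col T0: 2·0 + 3·0 + 0·4 + 0·-4 + 0·-2 = 0
  col T1: 2·0 + 3·0 + 0·-2 + 0·3 = 0
  col T2: 2·3 + 3·-2 = 0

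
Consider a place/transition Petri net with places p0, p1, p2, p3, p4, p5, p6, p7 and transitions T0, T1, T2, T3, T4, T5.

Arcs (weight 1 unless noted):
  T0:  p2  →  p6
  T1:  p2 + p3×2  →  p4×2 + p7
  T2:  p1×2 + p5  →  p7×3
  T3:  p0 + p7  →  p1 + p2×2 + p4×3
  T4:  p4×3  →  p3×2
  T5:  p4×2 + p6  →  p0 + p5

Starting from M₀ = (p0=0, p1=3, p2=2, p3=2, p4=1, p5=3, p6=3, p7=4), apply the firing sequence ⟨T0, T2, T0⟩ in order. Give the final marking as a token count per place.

step 1: fire T0:  (p0=0, p1=3, p2=2, p3=2, p4=1, p5=3, p6=3, p7=4) → (p0=0, p1=3, p2=1, p3=2, p4=1, p5=3, p6=4, p7=4)
step 2: fire T2:  (p0=0, p1=3, p2=1, p3=2, p4=1, p5=3, p6=4, p7=4) → (p0=0, p1=1, p2=1, p3=2, p4=1, p5=2, p6=4, p7=7)
step 3: fire T0:  (p0=0, p1=1, p2=1, p3=2, p4=1, p5=2, p6=4, p7=7) → (p0=0, p1=1, p2=0, p3=2, p4=1, p5=2, p6=5, p7=7)

(p0=0, p1=1, p2=0, p3=2, p4=1, p5=2, p6=5, p7=7)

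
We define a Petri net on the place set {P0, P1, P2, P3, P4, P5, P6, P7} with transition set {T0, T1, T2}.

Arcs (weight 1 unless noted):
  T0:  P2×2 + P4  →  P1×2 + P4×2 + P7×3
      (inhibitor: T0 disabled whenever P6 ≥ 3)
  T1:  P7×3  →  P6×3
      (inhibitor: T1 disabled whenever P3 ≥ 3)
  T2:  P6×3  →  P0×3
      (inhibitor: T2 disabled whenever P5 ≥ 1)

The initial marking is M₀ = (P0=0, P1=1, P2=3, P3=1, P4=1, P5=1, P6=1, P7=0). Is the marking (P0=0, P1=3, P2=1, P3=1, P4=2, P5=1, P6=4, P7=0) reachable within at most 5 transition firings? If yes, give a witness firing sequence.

YES — reachable via ⟨T0, T1⟩ (2 firings)

step 1: fire T0:  (P0=0, P1=1, P2=3, P3=1, P4=1, P5=1, P6=1, P7=0) → (P0=0, P1=3, P2=1, P3=1, P4=2, P5=1, P6=1, P7=3)
step 2: fire T1:  (P0=0, P1=3, P2=1, P3=1, P4=2, P5=1, P6=1, P7=3) → (P0=0, P1=3, P2=1, P3=1, P4=2, P5=1, P6=4, P7=0)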